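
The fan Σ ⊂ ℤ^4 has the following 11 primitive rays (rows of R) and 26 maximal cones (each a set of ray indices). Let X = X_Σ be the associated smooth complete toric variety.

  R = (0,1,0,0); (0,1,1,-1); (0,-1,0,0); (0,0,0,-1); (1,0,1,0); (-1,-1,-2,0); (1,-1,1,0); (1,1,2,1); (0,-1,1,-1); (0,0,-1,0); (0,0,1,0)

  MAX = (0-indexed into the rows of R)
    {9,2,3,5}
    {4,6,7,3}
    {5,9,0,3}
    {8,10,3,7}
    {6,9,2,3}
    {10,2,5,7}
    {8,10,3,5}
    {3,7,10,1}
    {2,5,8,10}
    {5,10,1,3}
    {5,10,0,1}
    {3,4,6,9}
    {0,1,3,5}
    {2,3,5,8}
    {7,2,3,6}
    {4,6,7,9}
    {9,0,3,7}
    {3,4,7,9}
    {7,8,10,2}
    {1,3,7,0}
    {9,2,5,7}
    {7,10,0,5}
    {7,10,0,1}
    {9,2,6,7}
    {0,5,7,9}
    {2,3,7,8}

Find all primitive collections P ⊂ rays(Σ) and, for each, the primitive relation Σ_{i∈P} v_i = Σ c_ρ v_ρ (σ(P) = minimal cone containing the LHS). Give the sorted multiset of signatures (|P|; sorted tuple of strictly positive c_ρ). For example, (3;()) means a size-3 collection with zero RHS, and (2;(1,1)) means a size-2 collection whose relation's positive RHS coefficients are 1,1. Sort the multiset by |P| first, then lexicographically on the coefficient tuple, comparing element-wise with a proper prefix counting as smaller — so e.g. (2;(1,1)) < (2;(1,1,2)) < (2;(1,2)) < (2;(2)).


25 collections generate NE(X_Σ); each relation:

  • {0,2}:  v_{0} + v_{2} = 0 ; sig = (2;())
  • {9,10}:  v_{9} + v_{10} = 0 ; sig = (2;())
  • {0,6}:  v_{0} + v_{6} = v_{4} ; sig = (2;(1))
  • {2,4}:  v_{2} + v_{4} = v_{6} ; sig = (2;(1))
  • {0,8}:  v_{0} + v_{8} = v_{3} + v_{10} ; sig = (2;(1,1))
  • {1,2}:  v_{1} + v_{2} = v_{3} + v_{10} ; sig = (2;(1,1))
  • {1,9}:  v_{1} + v_{9} = v_{0} + v_{3} ; sig = (2;(1,1))
  • {4,5}:  v_{4} + v_{5} = v_{2} + v_{9} ; sig = (2;(1,1))
  • {8,9}:  v_{8} + v_{9} = v_{2} + v_{3} ; sig = (2;(1,1))
  • {0,4}:  v_{0} + v_{4} = v_{3} + v_{7} + v_{9} ; sig = (2;(1,1,1))
  • {4,10}:  v_{4} + v_{10} = v_{2} + v_{3} + v_{7} ; sig = (2;(1,1,1))
  • {1,6}:  v_{1} + v_{6} = v_{2} + 2·v_{3} + v_{7} ; sig = (2;(1,1,2))
  • {6,10}:  v_{6} + v_{10} = 2·v_{2} + v_{3} + v_{7} ; sig = (2;(1,1,2))
  • {1,4}:  v_{1} + v_{4} = 2·v_{3} + v_{7} ; sig = (2;(1,2))
  • {5,6}:  v_{5} + v_{6} = 2·v_{2} + v_{9} ; sig = (2;(1,2))
  • {4,8}:  v_{4} + v_{8} = 2·v_{2} + 2·v_{3} + v_{7} ; sig = (2;(1,2,2))
  • {6,8}:  v_{6} + v_{8} = 3·v_{2} + 2·v_{3} + v_{7} ; sig = (2;(1,2,3))
  • {1,8}:  v_{1} + v_{8} = 2·v_{3} + 2·v_{10} ; sig = (2;(2,2))
  • {3,5,7}:  v_{3} + v_{5} + v_{7} = 0 ; sig = (3;())
  • {0,3,10}:  v_{0} + v_{3} + v_{10} = v_{1} ; sig = (3;(1))
  • {2,3,10}:  v_{2} + v_{3} + v_{10} = v_{8} ; sig = (3;(1))
  • {1,5,7}:  v_{1} + v_{5} + v_{7} = v_{0} + v_{10} ; sig = (3;(1,1))
  • {5,7,8}:  v_{5} + v_{7} + v_{8} = v_{2} + v_{10} ; sig = (3;(1,1))
  • {2,3,7,9}:  v_{2} + v_{3} + v_{7} + v_{9} = v_{4} ; sig = (4;(1))
  • {3,6,7,9}:  v_{3} + v_{6} + v_{7} + v_{9} = 2·v_{4} ; sig = (4;(2))

Sorted signature multiset PRS(X):
    (2;())
    (2;())
    (2;(1))
    (2;(1))
    (2;(1,1))
    (2;(1,1))
    (2;(1,1))
    (2;(1,1))
    (2;(1,1))
    (2;(1,1,1))
    (2;(1,1,1))
    (2;(1,1,2))
    (2;(1,1,2))
    (2;(1,2))
    (2;(1,2))
    (2;(1,2,2))
    (2;(1,2,3))
    (2;(2,2))
    (3;())
    (3;(1))
    (3;(1))
    (3;(1,1))
    (3;(1,1))
    (4;(1))
    (4;(2))


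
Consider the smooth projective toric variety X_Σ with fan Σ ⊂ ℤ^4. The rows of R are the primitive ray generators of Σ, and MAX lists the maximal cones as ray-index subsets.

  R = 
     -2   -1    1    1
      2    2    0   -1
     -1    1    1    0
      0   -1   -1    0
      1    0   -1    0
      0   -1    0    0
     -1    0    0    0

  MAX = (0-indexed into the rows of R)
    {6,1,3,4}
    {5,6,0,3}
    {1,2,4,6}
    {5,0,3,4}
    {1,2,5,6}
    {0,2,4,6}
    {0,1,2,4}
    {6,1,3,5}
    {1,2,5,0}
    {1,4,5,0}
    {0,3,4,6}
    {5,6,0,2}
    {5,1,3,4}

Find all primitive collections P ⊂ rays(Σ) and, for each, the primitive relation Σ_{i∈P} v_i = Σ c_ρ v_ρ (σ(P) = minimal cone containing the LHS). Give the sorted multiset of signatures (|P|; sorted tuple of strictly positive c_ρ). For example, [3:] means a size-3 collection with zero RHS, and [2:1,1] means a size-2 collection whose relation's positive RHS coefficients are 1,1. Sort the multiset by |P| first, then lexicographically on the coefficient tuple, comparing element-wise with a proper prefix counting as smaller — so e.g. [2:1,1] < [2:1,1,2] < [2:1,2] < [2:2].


The 5 primitive collections of Σ (r=7, n=4):

  P={2,3}:  v_{2} + v_{3} = v_{6}  ⟹  sig = [2:1]
  P={0,1,3}:  v_{0} + v_{1} + v_{3} = 0  ⟹  sig = [3:]
  P={2,4,5}:  v_{2} + v_{4} + v_{5} = 0  ⟹  sig = [3:]
  P={0,1,6}:  v_{0} + v_{1} + v_{6} = v_{2}  ⟹  sig = [3:1]
  P={4,5,6}:  v_{4} + v_{5} + v_{6} = v_{3}  ⟹  sig = [3:1]

so the primitive-relation signature multiset is
{ [2:1],  [3:] ×2,  [3:1] ×2 }


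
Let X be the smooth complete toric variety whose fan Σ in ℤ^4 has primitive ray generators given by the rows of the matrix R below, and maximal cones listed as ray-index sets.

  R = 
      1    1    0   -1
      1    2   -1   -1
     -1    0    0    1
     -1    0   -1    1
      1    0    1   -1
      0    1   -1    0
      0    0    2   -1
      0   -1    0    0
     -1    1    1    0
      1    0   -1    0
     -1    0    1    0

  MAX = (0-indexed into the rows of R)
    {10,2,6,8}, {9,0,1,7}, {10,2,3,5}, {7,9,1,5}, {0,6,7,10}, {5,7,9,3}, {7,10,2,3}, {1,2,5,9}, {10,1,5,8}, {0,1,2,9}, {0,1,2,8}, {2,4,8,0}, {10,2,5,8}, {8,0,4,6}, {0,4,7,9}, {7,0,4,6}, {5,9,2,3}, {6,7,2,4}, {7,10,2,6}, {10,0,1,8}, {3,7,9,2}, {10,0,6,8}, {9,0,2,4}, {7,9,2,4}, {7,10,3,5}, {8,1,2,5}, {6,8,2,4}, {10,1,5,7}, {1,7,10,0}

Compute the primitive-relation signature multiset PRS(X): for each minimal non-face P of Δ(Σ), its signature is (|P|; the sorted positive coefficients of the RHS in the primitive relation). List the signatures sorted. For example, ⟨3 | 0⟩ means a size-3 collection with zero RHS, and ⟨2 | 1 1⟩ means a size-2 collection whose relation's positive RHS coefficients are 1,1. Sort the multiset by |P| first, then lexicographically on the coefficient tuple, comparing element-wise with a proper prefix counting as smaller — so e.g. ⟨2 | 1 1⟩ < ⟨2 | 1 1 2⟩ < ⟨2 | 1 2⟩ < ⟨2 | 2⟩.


Minimal non-faces — 21 found among 11 rays, 29 max cones:

  • {3,4}:  v_{3} + v_{4} = 0  ⇒ sig = ⟨2 | 0⟩
  • {9,10}:  v_{9} + v_{10} = 0  ⇒ sig = ⟨2 | 0⟩
  • {0,3}:  v_{0} + v_{3} = v_{5}  ⇒ sig = ⟨2 | 1⟩
  • {0,5}:  v_{0} + v_{5} = v_{1}  ⇒ sig = ⟨2 | 1⟩
  • {3,6}:  v_{3} + v_{6} = v_{10}  ⇒ sig = ⟨2 | 1⟩
  • {4,5}:  v_{4} + v_{5} = v_{0}  ⇒ sig = ⟨2 | 1⟩
  • {4,10}:  v_{4} + v_{10} = v_{6}  ⇒ sig = ⟨2 | 1⟩
  • {6,9}:  v_{6} + v_{9} = v_{4}  ⇒ sig = ⟨2 | 1⟩
  • {7,8}:  v_{7} + v_{8} = v_{10}  ⇒ sig = ⟨2 | 1⟩
  • {5,6}:  v_{5} + v_{6} = v_{0} + v_{10}  ⇒ sig = ⟨2 | 1 1⟩
  • {8,9}:  v_{8} + v_{9} = v_{0} + v_{2}  ⇒ sig = ⟨2 | 1 1⟩
  • {3,8}:  v_{3} + v_{8} = v_{2} + v_{5} + v_{10}  ⇒ sig = ⟨2 | 1 1 1⟩
  • {1,6}:  v_{1} + v_{6} = 2·v_{0} + v_{10}  ⇒ sig = ⟨2 | 1 2⟩
  • {1,3}:  v_{1} + v_{3} = 2·v_{5}  ⇒ sig = ⟨2 | 2⟩
  • {1,4}:  v_{1} + v_{4} = 2·v_{0}  ⇒ sig = ⟨2 | 2⟩
  • {0,2,7}:  v_{0} + v_{2} + v_{7} = 0  ⇒ sig = ⟨3 | 0⟩
  • {0,2,10}:  v_{0} + v_{2} + v_{10} = v_{8}  ⇒ sig = ⟨3 | 1⟩
  • {1,2,7}:  v_{1} + v_{2} + v_{7} = v_{5}  ⇒ sig = ⟨3 | 1⟩
  • {2,5,7}:  v_{2} + v_{5} + v_{7} = v_{3}  ⇒ sig = ⟨3 | 1⟩
  • {0,2,6}:  v_{0} + v_{2} + v_{6} = v_{4} + v_{8}  ⇒ sig = ⟨3 | 1 1⟩
  • {1,2,10}:  v_{1} + v_{2} + v_{10} = v_{5} + v_{8}  ⇒ sig = ⟨3 | 1 1⟩

so the primitive-relation signature multiset is
    ⟨2 | 0⟩
    ⟨2 | 0⟩
    ⟨2 | 1⟩
    ⟨2 | 1⟩
    ⟨2 | 1⟩
    ⟨2 | 1⟩
    ⟨2 | 1⟩
    ⟨2 | 1⟩
    ⟨2 | 1⟩
    ⟨2 | 1 1⟩
    ⟨2 | 1 1⟩
    ⟨2 | 1 1 1⟩
    ⟨2 | 1 2⟩
    ⟨2 | 2⟩
    ⟨2 | 2⟩
    ⟨3 | 0⟩
    ⟨3 | 1⟩
    ⟨3 | 1⟩
    ⟨3 | 1⟩
    ⟨3 | 1 1⟩
    ⟨3 | 1 1⟩


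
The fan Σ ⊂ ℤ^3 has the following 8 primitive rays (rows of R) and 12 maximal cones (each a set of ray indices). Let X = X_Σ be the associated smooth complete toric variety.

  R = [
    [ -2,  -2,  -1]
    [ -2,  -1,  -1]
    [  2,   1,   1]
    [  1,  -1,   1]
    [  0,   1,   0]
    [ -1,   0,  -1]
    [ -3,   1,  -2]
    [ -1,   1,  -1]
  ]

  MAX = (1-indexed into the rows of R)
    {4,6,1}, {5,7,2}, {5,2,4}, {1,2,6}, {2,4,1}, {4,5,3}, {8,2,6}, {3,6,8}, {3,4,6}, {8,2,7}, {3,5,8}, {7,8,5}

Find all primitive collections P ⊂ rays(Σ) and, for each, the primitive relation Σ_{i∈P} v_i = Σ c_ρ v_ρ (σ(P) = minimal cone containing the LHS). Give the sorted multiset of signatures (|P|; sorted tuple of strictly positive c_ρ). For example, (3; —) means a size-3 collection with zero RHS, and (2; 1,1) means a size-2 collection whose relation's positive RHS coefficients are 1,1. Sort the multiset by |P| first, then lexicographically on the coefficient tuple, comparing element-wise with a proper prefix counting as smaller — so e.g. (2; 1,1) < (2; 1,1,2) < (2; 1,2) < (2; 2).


Minimal non-faces — 12 found among 8 rays, 12 max cones:

  P={2,3}:  v_{2} + v_{3} = 0  so sig = (2; —)
  P={4,8}:  v_{4} + v_{8} = 0  so sig = (2; —)
  P={1,5}:  v_{1} + v_{5} = v_{2}  so sig = (2; 1)
  P={5,6}:  v_{5} + v_{6} = v_{8}  so sig = (2; 1)
  P={1,3}:  v_{1} + v_{3} = v_{4} + v_{6}  so sig = (2; 1,1)
  P={1,8}:  v_{1} + v_{8} = v_{2} + v_{6}  so sig = (2; 1,1)
  P={3,7}:  v_{3} + v_{7} = v_{5} + v_{8}  so sig = (2; 1,1)
  P={4,7}:  v_{4} + v_{7} = v_{2} + v_{5}  so sig = (2; 1,1)
  P={1,7}:  v_{1} + v_{7} = 2·v_{2} + v_{8}  so sig = (2; 1,2)
  P={6,7}:  v_{6} + v_{7} = v_{2} + 2·v_{8}  so sig = (2; 1,2)
  P={2,4,6}:  v_{2} + v_{4} + v_{6} = v_{1}  so sig = (3; 1)
  P={2,5,8}:  v_{2} + v_{5} + v_{8} = v_{7}  so sig = (3; 1)

Signatures (|P|; sorted positive RHS coefficients), sorted:
{ (2; —) ×2,  (2; 1) ×2,  (2; 1,1) ×4,  (2; 1,2) ×2,  (3; 1) ×2 }


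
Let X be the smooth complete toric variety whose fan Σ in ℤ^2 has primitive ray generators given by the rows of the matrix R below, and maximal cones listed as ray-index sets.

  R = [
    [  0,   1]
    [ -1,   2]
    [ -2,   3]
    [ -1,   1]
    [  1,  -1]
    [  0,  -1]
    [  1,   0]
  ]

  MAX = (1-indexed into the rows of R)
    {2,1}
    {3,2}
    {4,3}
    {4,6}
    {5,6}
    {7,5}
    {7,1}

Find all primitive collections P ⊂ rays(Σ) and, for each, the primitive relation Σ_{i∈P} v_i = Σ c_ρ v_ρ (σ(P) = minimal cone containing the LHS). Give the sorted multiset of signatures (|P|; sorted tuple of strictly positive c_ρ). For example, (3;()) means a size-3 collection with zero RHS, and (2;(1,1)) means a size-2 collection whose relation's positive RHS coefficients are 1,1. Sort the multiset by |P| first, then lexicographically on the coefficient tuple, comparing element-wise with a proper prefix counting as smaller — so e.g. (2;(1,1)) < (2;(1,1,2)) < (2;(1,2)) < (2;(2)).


Primitive collections (14):

  P={1,6}:  v_{1} + v_{6} = 0  →  sig = (2;())
  P={4,5}:  v_{4} + v_{5} = 0  →  sig = (2;())
  P={1,4}:  v_{1} + v_{4} = v_{2}  →  sig = (2;(1))
  P={1,5}:  v_{1} + v_{5} = v_{7}  →  sig = (2;(1))
  P={2,4}:  v_{2} + v_{4} = v_{3}  →  sig = (2;(1))
  P={2,5}:  v_{2} + v_{5} = v_{1}  →  sig = (2;(1))
  P={2,6}:  v_{2} + v_{6} = v_{4}  →  sig = (2;(1))
  P={3,5}:  v_{3} + v_{5} = v_{2}  →  sig = (2;(1))
  P={4,7}:  v_{4} + v_{7} = v_{1}  →  sig = (2;(1))
  P={6,7}:  v_{6} + v_{7} = v_{5}  →  sig = (2;(1))
  P={3,7}:  v_{3} + v_{7} = v_{1} + v_{2}  →  sig = (2;(1,1))
  P={1,3}:  v_{1} + v_{3} = 2·v_{2}  →  sig = (2;(2))
  P={2,7}:  v_{2} + v_{7} = 2·v_{1}  →  sig = (2;(2))
  P={3,6}:  v_{3} + v_{6} = 2·v_{4}  →  sig = (2;(2))

Hence PRS(X_Σ) =
    |P|=2: 14 collections, coeffs (), (), (1), (1), (1), (1), (1), (1), (1), (1), (1,1), (2), (2), (2)


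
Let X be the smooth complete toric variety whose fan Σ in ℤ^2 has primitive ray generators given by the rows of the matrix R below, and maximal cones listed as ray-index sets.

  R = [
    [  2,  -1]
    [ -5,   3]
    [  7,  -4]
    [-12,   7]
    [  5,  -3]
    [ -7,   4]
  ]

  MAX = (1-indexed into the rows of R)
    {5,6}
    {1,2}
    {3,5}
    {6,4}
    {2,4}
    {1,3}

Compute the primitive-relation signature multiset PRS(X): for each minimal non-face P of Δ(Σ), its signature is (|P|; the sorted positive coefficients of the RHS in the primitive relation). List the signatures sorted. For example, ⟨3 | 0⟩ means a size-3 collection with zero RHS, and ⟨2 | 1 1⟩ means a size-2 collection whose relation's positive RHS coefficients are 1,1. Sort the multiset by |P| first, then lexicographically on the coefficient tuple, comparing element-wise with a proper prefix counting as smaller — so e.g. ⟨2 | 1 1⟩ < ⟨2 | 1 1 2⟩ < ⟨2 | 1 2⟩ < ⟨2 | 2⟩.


The 9 primitive collections of Σ (r=6, n=2):

  • {2,5}:  v_{2} + v_{5} = 0  →  sig = ⟨2 | 0⟩
  • {3,6}:  v_{3} + v_{6} = 0  →  sig = ⟨2 | 0⟩
  • {1,5}:  v_{1} + v_{5} = v_{3}  →  sig = ⟨2 | 1⟩
  • {1,6}:  v_{1} + v_{6} = v_{2}  →  sig = ⟨2 | 1⟩
  • {2,3}:  v_{2} + v_{3} = v_{1}  →  sig = ⟨2 | 1⟩
  • {2,6}:  v_{2} + v_{6} = v_{4}  →  sig = ⟨2 | 1⟩
  • {3,4}:  v_{3} + v_{4} = v_{2}  →  sig = ⟨2 | 1⟩
  • {4,5}:  v_{4} + v_{5} = v_{6}  →  sig = ⟨2 | 1⟩
  • {1,4}:  v_{1} + v_{4} = 2·v_{2}  →  sig = ⟨2 | 2⟩

Hence PRS(X_Σ) =
    ⟨2 | 0⟩
    ⟨2 | 0⟩
    ⟨2 | 1⟩
    ⟨2 | 1⟩
    ⟨2 | 1⟩
    ⟨2 | 1⟩
    ⟨2 | 1⟩
    ⟨2 | 1⟩
    ⟨2 | 2⟩


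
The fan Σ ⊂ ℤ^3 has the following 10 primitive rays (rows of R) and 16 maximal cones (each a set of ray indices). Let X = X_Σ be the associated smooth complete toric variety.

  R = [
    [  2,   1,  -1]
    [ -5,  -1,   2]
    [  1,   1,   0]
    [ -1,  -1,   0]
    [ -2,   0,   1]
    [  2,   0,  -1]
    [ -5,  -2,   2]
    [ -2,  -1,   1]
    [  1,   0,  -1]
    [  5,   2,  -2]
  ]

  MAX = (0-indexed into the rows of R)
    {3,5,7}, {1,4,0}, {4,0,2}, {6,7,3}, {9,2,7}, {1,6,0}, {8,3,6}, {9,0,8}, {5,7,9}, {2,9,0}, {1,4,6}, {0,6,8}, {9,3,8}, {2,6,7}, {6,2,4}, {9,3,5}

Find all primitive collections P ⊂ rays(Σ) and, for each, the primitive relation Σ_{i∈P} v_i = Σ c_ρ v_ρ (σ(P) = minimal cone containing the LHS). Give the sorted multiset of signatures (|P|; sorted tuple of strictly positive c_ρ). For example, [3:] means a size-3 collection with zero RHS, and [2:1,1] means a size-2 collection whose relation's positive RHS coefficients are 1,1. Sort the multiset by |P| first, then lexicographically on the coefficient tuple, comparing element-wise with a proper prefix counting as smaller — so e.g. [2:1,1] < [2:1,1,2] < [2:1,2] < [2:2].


|primitive collections| = 24. Relations:

  P={0,7}:  v_{0} + v_{7} = 0  ⟹  sig = [2:]
  P={2,3}:  v_{2} + v_{3} = 0  ⟹  sig = [2:]
  P={4,5}:  v_{4} + v_{5} = 0  ⟹  sig = [2:]
  P={6,9}:  v_{6} + v_{9} = 0  ⟹  sig = [2:]
  P={0,3}:  v_{0} + v_{3} = v_{8}  ⟹  sig = [2:1]
  P={2,8}:  v_{2} + v_{8} = v_{0}  ⟹  sig = [2:1]
  P={7,8}:  v_{7} + v_{8} = v_{3}  ⟹  sig = [2:1]
  P={0,5}:  v_{0} + v_{5} = v_{3} + v_{9}  ⟹  sig = [2:1,1]
  P={1,5}:  v_{1} + v_{5} = v_{0} + v_{6}  ⟹  sig = [2:1,1]
  P={1,7}:  v_{1} + v_{7} = v_{4} + v_{6}  ⟹  sig = [2:1,1]
  P={1,9}:  v_{1} + v_{9} = v_{0} + v_{4}  ⟹  sig = [2:1,1]
  P={2,5}:  v_{2} + v_{5} = v_{7} + v_{9}  ⟹  sig = [2:1,1]
  P={3,4}:  v_{3} + v_{4} = v_{0} + v_{6}  ⟹  sig = [2:1,1]
  P={4,7}:  v_{4} + v_{7} = v_{2} + v_{6}  ⟹  sig = [2:1,1]
  P={4,9}:  v_{4} + v_{9} = v_{0} + v_{2}  ⟹  sig = [2:1,1]
  P={5,6}:  v_{5} + v_{6} = v_{3} + v_{7}  ⟹  sig = [2:1,1]
  P={4,8}:  v_{4} + v_{8} = 2·v_{0} + v_{6}  ⟹  sig = [2:1,2]
  P={5,8}:  v_{5} + v_{8} = 2·v_{3} + v_{9}  ⟹  sig = [2:1,2]
  P={1,2}:  v_{1} + v_{2} = 2·v_{4}  ⟹  sig = [2:2]
  P={1,3}:  v_{1} + v_{3} = 2·v_{0} + 2·v_{6}  ⟹  sig = [2:2,2]
  P={1,8}:  v_{1} + v_{8} = 3·v_{0} + 2·v_{6}  ⟹  sig = [2:2,3]
  P={0,2,6}:  v_{0} + v_{2} + v_{6} = v_{4}  ⟹  sig = [3:1]
  P={0,4,6}:  v_{0} + v_{4} + v_{6} = v_{1}  ⟹  sig = [3:1]
  P={3,7,9}:  v_{3} + v_{7} + v_{9} = v_{5}  ⟹  sig = [3:1]

Sorted signature multiset PRS(X):
    |P|=2: 21 collections, coeffs (), (), (), (), (1), (1), (1), (1,1), (1,1), (1,1), (1,1), (1,1), (1,1), (1,1), (1,1), (1,1), (1,2), (1,2), (2), (2,2), (2,3)
    |P|=3: 3 collections, coeffs (1), (1), (1)


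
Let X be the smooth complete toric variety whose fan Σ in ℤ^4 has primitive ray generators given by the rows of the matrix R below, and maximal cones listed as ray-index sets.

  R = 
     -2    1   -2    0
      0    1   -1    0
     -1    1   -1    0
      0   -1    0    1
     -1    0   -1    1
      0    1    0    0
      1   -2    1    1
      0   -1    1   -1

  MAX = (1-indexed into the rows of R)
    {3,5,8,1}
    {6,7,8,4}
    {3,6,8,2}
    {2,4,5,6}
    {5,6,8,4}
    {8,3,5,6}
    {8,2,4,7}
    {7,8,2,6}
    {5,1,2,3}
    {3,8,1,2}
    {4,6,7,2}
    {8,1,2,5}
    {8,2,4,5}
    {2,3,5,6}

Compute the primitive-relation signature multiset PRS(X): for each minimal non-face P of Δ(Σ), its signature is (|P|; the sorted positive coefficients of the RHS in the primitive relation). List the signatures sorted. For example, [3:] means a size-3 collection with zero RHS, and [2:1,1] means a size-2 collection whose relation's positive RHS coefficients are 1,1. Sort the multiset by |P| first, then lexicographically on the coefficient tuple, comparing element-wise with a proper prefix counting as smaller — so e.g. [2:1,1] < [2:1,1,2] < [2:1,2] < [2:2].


Minimal non-faces — 9 found among 8 rays, 14 max cones:

  {3,4}:  v_{3} + v_{4} = v_{5}  ⇒ sig = [2:1]
  {3,7}:  v_{3} + v_{7} = v_{4}  ⇒ sig = [2:1]
  {1,7}:  v_{1} + v_{7} = v_{2} + v_{4} + v_{5} + v_{8}  ⇒ sig = [2:1,1,1,1]
  {1,4}:  v_{1} + v_{4} = v_{2} + 2·v_{5} + v_{8}  ⇒ sig = [2:1,1,2]
  {1,6}:  v_{1} + v_{6} = 2·v_{3}  ⇒ sig = [2:2]
  {5,7}:  v_{5} + v_{7} = 2·v_{4}  ⇒ sig = [2:2]
  {2,4,6,8}:  v_{2} + v_{4} + v_{6} + v_{8} = 0  ⇒ sig = [4:]
  {2,3,5,8}:  v_{2} + v_{3} + v_{5} + v_{8} = v_{1}  ⇒ sig = [4:1]
  {2,5,6,8}:  v_{2} + v_{5} + v_{6} + v_{8} = v_{3}  ⇒ sig = [4:1]

Sorted signature multiset PRS(X):
{ [2:1] ×2,  [2:1,1,1,1],  [2:1,1,2],  [2:2] ×2,  [4:],  [4:1] ×2 }


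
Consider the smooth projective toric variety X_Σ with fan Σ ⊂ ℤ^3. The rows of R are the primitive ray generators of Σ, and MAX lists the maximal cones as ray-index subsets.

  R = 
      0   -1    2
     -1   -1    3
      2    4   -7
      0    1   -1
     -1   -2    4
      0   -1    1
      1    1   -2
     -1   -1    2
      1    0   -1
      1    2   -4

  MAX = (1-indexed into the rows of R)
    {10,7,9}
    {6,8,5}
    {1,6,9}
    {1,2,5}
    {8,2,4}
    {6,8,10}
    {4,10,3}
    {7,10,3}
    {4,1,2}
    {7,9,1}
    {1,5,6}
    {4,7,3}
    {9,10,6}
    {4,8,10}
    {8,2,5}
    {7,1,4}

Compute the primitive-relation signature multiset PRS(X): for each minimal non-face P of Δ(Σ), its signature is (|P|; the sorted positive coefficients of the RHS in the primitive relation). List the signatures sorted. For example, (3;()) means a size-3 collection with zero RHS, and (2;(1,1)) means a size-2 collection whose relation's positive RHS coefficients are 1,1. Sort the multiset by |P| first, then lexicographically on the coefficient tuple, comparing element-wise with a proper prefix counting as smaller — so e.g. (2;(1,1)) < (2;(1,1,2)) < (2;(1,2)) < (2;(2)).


Primitive collections (22):

  P = {4,6}:  v_{4} + v_{6} = 0  ⟹  sig = (2;())
  P = {5,10}:  v_{5} + v_{10} = 0  ⟹  sig = (2;())
  P = {7,8}:  v_{7} + v_{8} = 0  ⟹  sig = (2;())
  P = {1,8}:  v_{1} + v_{8} = v_{5}  ⟹  sig = (2;(1))
  P = {1,10}:  v_{1} + v_{10} = v_{7}  ⟹  sig = (2;(1))
  P = {2,6}:  v_{2} + v_{6} = v_{5}  ⟹  sig = (2;(1))
  P = {2,9}:  v_{2} + v_{9} = v_{1}  ⟹  sig = (2;(1))
  P = {2,10}:  v_{2} + v_{10} = v_{4}  ⟹  sig = (2;(1))
  P = {4,5}:  v_{4} + v_{5} = v_{2}  ⟹  sig = (2;(1))
  P = {4,9}:  v_{4} + v_{9} = v_{7}  ⟹  sig = (2;(1))
  P = {5,7}:  v_{5} + v_{7} = v_{1}  ⟹  sig = (2;(1))
  P = {6,7}:  v_{6} + v_{7} = v_{9}  ⟹  sig = (2;(1))
  P = {8,9}:  v_{8} + v_{9} = v_{6}  ⟹  sig = (2;(1))
  P = {2,7}:  v_{2} + v_{7} = v_{1} + v_{4}  ⟹  sig = (2;(1,1))
  P = {3,5}:  v_{3} + v_{5} = v_{4} + v_{7}  ⟹  sig = (2;(1,1))
  P = {3,6}:  v_{3} + v_{6} = v_{7} + v_{10}  ⟹  sig = (2;(1,1))
  P = {3,8}:  v_{3} + v_{8} = v_{4} + v_{10}  ⟹  sig = (2;(1,1))
  P = {5,9}:  v_{5} + v_{9} = v_{1} + v_{6}  ⟹  sig = (2;(1,1))
  P = {1,3}:  v_{1} + v_{3} = v_{4} + 2·v_{7}  ⟹  sig = (2;(1,2))
  P = {2,3}:  v_{2} + v_{3} = 2·v_{4} + v_{7}  ⟹  sig = (2;(1,2))
  P = {3,9}:  v_{3} + v_{9} = 2·v_{7} + v_{10}  ⟹  sig = (2;(1,2))
  P = {4,7,10}:  v_{4} + v_{7} + v_{10} = v_{3}  ⟹  sig = (3;(1))

so the primitive-relation signature multiset is
    (2;())
    (2;())
    (2;())
    (2;(1))
    (2;(1))
    (2;(1))
    (2;(1))
    (2;(1))
    (2;(1))
    (2;(1))
    (2;(1))
    (2;(1))
    (2;(1))
    (2;(1,1))
    (2;(1,1))
    (2;(1,1))
    (2;(1,1))
    (2;(1,1))
    (2;(1,2))
    (2;(1,2))
    (2;(1,2))
    (3;(1))


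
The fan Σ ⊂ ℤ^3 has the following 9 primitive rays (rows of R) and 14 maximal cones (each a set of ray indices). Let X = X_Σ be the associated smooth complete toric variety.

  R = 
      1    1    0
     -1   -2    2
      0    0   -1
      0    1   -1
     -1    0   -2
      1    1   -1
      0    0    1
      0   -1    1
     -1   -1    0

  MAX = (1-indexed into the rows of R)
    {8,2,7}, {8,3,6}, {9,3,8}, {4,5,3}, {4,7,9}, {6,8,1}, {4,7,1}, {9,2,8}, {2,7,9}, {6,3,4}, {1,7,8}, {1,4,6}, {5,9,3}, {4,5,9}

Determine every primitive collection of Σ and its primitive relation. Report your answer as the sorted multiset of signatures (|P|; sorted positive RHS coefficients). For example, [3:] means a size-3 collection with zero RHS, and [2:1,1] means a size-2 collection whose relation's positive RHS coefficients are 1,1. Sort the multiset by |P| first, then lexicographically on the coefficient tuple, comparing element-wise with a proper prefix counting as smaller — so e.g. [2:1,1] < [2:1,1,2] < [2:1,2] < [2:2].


|primitive collections| = 17. Relations:

  P={1,9}:  v_{1} + v_{9} = 0  →  sig = [2:]
  P={3,7}:  v_{3} + v_{7} = 0  →  sig = [2:]
  P={4,8}:  v_{4} + v_{8} = 0  →  sig = [2:]
  P={1,3}:  v_{1} + v_{3} = v_{6}  →  sig = [2:1]
  P={2,6}:  v_{2} + v_{6} = v_{8}  →  sig = [2:1]
  P={6,7}:  v_{6} + v_{7} = v_{1}  →  sig = [2:1]
  P={6,9}:  v_{6} + v_{9} = v_{3}  →  sig = [2:1]
  P={1,2}:  v_{1} + v_{2} = v_{7} + v_{8}  →  sig = [2:1,1]
  P={1,5}:  v_{1} + v_{5} = v_{3} + v_{4}  →  sig = [2:1,1]
  P={2,3}:  v_{2} + v_{3} = v_{8} + v_{9}  →  sig = [2:1,1]
  P={2,4}:  v_{2} + v_{4} = v_{7} + v_{9}  →  sig = [2:1,1]
  P={5,7}:  v_{5} + v_{7} = v_{4} + v_{9}  →  sig = [2:1,1]
  P={5,8}:  v_{5} + v_{8} = v_{3} + v_{9}  →  sig = [2:1,1]
  P={5,6}:  v_{5} + v_{6} = 2·v_{3} + v_{4}  →  sig = [2:1,2]
  P={2,5}:  v_{2} + v_{5} = 2·v_{9}  →  sig = [2:2]
  P={3,4,9}:  v_{3} + v_{4} + v_{9} = v_{5}  →  sig = [3:1]
  P={7,8,9}:  v_{7} + v_{8} + v_{9} = v_{2}  →  sig = [3:1]

Signatures (|P|; sorted positive RHS coefficients), sorted:
    |P|=2: 15 collections, coeffs (), (), (), (1), (1), (1), (1), (1,1), (1,1), (1,1), (1,1), (1,1), (1,1), (1,2), (2)
    |P|=3: 2 collections, coeffs (1), (1)


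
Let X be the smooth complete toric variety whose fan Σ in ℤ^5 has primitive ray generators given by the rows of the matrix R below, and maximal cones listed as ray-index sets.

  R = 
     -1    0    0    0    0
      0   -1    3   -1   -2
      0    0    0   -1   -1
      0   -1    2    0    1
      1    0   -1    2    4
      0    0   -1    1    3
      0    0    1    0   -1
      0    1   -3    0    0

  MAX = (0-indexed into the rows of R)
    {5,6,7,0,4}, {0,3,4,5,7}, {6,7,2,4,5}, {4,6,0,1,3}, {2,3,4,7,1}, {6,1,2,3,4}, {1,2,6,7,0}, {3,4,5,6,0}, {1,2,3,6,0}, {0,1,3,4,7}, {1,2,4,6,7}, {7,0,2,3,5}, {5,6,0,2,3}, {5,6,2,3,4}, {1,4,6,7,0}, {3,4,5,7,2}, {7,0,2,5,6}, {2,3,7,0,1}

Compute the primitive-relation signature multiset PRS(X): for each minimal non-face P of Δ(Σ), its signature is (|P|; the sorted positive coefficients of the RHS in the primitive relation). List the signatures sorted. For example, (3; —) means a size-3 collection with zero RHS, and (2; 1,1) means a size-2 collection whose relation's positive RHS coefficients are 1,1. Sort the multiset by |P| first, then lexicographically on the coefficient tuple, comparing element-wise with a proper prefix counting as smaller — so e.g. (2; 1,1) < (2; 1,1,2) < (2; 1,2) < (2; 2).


3 collections generate NE(X_Σ); each relation:

  • {1,5}:  v_{1} + v_{5} = v_{3} ; sig = (2; 1)
  • {3,6,7}:  v_{3} + v_{6} + v_{7} = 0 ; sig = (3; —)
  • {0,2,4}:  v_{0} + v_{2} + v_{4} = v_{5} ; sig = (3; 1)

Signatures (|P|; sorted positive RHS coefficients), sorted:
[(2; 1), (3; —), (3; 1)]


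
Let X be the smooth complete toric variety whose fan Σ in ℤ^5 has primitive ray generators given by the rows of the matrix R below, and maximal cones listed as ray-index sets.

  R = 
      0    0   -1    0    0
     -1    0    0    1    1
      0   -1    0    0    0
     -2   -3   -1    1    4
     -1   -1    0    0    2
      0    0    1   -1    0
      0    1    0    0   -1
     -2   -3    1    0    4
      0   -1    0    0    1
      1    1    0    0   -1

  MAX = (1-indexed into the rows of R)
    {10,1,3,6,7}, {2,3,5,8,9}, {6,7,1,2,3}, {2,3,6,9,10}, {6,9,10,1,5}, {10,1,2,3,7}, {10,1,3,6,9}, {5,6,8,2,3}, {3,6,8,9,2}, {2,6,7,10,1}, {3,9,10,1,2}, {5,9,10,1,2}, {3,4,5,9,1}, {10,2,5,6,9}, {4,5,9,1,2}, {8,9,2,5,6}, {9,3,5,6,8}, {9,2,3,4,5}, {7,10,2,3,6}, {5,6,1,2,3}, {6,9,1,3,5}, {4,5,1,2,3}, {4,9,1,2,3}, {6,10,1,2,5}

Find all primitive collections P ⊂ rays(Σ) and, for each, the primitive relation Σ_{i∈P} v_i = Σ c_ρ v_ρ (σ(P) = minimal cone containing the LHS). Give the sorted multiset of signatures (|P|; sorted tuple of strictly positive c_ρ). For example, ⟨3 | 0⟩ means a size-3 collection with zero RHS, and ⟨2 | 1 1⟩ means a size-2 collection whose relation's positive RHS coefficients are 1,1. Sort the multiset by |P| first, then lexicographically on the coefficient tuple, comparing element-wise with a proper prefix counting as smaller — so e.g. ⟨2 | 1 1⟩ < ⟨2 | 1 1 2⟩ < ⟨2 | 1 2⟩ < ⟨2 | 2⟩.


Minimal non-faces — 14 found among 10 rays, 24 max cones:

  {7,9}:  v_{7} + v_{9} = 0 ; sig = ⟨2 | 0⟩
  {5,7}:  v_{5} + v_{7} = v_{1} + v_{2} + v_{6} ; sig = ⟨2 | 1 1 1⟩
  {4,7}:  v_{4} + v_{7} = v_{1} + v_{2} + v_{3} + v_{5} ; sig = ⟨2 | 1 1 1 1⟩
  {7,8}:  v_{7} + v_{8} = v_{2} + v_{3} + v_{5} + v_{6} ; sig = ⟨2 | 1 1 1 1⟩
  {4,10}:  v_{4} + v_{10} = v_{1} + v_{2} + 2·v_{9} ; sig = ⟨2 | 1 1 2⟩
  {8,10}:  v_{8} + v_{10} = v_{2} + v_{6} + 2·v_{9} ; sig = ⟨2 | 1 1 2⟩
  {4,8}:  v_{4} + v_{8} = v_{2} + 2·v_{3} + 3·v_{5} + v_{9} ; sig = ⟨2 | 1 1 2 3⟩
  {1,8}:  v_{1} + v_{8} = v_{3} + 2·v_{5} ; sig = ⟨2 | 1 2⟩
  {4,6}:  v_{4} + v_{6} = v_{3} + 2·v_{5} ; sig = ⟨2 | 1 2⟩
  {3,5,10}:  v_{3} + v_{5} + v_{10} = v_{9} ; sig = ⟨3 | 1⟩
  {1,2,6,9}:  v_{1} + v_{2} + v_{6} + v_{9} = v_{5} ; sig = ⟨4 | 1⟩
  {1,2,3,6,10}:  v_{1} + v_{2} + v_{3} + v_{6} + v_{10} = 0 ; sig = ⟨5 | 0⟩
  {1,2,3,5,9}:  v_{1} + v_{2} + v_{3} + v_{5} + v_{9} = v_{4} ; sig = ⟨5 | 1⟩
  {2,3,5,6,9}:  v_{2} + v_{3} + v_{5} + v_{6} + v_{9} = v_{8} ; sig = ⟨5 | 1⟩

Signatures (|P|; sorted positive RHS coefficients), sorted:
    ⟨2 | 0⟩
    ⟨2 | 1 1 1⟩
    ⟨2 | 1 1 1 1⟩
    ⟨2 | 1 1 1 1⟩
    ⟨2 | 1 1 2⟩
    ⟨2 | 1 1 2⟩
    ⟨2 | 1 1 2 3⟩
    ⟨2 | 1 2⟩
    ⟨2 | 1 2⟩
    ⟨3 | 1⟩
    ⟨4 | 1⟩
    ⟨5 | 0⟩
    ⟨5 | 1⟩
    ⟨5 | 1⟩


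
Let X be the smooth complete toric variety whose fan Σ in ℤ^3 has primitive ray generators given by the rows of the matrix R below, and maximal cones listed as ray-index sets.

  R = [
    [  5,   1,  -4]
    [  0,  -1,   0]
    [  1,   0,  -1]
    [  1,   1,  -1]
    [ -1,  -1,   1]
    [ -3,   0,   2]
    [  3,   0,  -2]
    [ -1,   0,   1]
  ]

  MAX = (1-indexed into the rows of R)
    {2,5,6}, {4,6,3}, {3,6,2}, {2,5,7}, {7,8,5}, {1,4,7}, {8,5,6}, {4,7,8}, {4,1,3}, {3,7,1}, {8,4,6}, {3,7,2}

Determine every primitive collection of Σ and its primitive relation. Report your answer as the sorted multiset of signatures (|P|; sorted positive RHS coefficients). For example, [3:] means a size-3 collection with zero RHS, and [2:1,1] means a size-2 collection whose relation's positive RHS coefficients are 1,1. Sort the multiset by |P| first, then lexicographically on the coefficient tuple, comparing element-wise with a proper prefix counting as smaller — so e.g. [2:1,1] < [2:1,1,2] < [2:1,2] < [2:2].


Minimal non-faces — 11 found among 8 rays, 12 max cones:

  {3,8}:  v_{3} + v_{8} = 0  ⟹  sig = [2:]
  {4,5}:  v_{4} + v_{5} = 0  ⟹  sig = [2:]
  {6,7}:  v_{6} + v_{7} = 0  ⟹  sig = [2:]
  {2,4}:  v_{2} + v_{4} = v_{3}  ⟹  sig = [2:1]
  {2,8}:  v_{2} + v_{8} = v_{5}  ⟹  sig = [2:1]
  {3,5}:  v_{3} + v_{5} = v_{2}  ⟹  sig = [2:1]
  {1,5}:  v_{1} + v_{5} = v_{3} + v_{7}  ⟹  sig = [2:1,1]
  {1,6}:  v_{1} + v_{6} = v_{3} + v_{4}  ⟹  sig = [2:1,1]
  {1,8}:  v_{1} + v_{8} = v_{4} + v_{7}  ⟹  sig = [2:1,1]
  {1,2}:  v_{1} + v_{2} = 2·v_{3} + v_{7}  ⟹  sig = [2:1,2]
  {3,4,7}:  v_{3} + v_{4} + v_{7} = v_{1}  ⟹  sig = [3:1]

so the primitive-relation signature multiset is
    |P|=2: 10 collections, coeffs (), (), (), (1), (1), (1), (1,1), (1,1), (1,1), (1,2)
    |P|=3: 1 collection, coeffs (1)


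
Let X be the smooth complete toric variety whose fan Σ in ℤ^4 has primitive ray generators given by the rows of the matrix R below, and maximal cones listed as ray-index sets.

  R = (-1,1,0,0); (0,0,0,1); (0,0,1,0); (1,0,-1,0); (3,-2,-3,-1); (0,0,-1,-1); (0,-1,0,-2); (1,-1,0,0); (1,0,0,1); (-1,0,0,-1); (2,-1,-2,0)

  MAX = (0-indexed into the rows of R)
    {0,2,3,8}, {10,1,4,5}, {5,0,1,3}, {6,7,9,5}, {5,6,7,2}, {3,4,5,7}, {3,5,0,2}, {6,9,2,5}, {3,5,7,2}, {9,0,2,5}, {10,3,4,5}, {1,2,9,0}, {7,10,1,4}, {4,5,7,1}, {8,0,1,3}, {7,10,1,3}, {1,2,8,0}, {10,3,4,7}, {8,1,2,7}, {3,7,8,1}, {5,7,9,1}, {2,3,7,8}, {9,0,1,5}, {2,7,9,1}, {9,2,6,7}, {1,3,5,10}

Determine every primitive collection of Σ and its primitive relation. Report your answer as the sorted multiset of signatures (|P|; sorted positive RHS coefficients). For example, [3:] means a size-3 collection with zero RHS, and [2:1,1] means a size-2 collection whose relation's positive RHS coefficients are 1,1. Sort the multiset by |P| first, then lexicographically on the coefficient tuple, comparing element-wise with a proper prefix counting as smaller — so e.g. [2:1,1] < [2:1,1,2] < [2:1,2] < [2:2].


Minimal non-faces — 24 found among 11 rays, 26 max cones:

  P = {0,7}:  v_{0} + v_{7} = 0  so sig = [2:]
  P = {8,9}:  v_{8} + v_{9} = 0  so sig = [2:]
  P = {3,9}:  v_{3} + v_{9} = v_{5}  so sig = [2:1]
  P = {5,8}:  v_{5} + v_{8} = v_{3}  so sig = [2:1]
  P = {0,4}:  v_{0} + v_{4} = v_{5} + v_{10}  so sig = [2:1,1]
  P = {1,6}:  v_{1} + v_{6} = v_{7} + v_{9}  so sig = [2:1,1]
  P = {2,10}:  v_{2} + v_{10} = v_{3} + v_{7}  so sig = [2:1,1]
  P = {0,6}:  v_{0} + v_{6} = v_{2} + v_{5} + v_{9}  so sig = [2:1,1,1]
  P = {0,10}:  v_{0} + v_{10} = v_{1} + v_{3} + v_{5}  so sig = [2:1,1,1]
  P = {4,8}:  v_{4} + v_{8} = v_{3} + v_{7} + v_{10}  so sig = [2:1,1,1]
  P = {6,8}:  v_{6} + v_{8} = v_{2} + v_{5} + v_{7}  so sig = [2:1,1,1]
  P = {2,4}:  v_{2} + v_{4} = v_{3} + v_{5} + 2·v_{7}  so sig = [2:1,1,2]
  P = {3,6}:  v_{3} + v_{6} = v_{2} + 2·v_{5} + v_{7}  so sig = [2:1,1,2]
  P = {8,10}:  v_{8} + v_{10} = v_{1} + 2·v_{3} + v_{7}  so sig = [2:1,1,2]
  P = {9,10}:  v_{9} + v_{10} = v_{1} + 2·v_{5} + v_{7}  so sig = [2:1,1,2]
  P = {4,9}:  v_{4} + v_{9} = v_{1} + 3·v_{5} + 2·v_{7}  so sig = [2:1,2,3]
  P = {6,10}:  v_{6} + v_{10} = 2·v_{5} + 2·v_{7}  so sig = [2:2,2]
  P = {4,6}:  v_{4} + v_{6} = 3·v_{5} + 3·v_{7}  so sig = [2:3,3]
  P = {1,2,5}:  v_{1} + v_{2} + v_{5} = 0  so sig = [3:]
  P = {1,2,3}:  v_{1} + v_{2} + v_{3} = v_{8}  so sig = [3:1]
  P = {5,7,10}:  v_{5} + v_{7} + v_{10} = v_{4}  so sig = [3:1]
  P = {1,3,4}:  v_{1} + v_{3} + v_{4} = 2·v_{10}  so sig = [3:2]
  P = {1,3,5,7}:  v_{1} + v_{3} + v_{5} + v_{7} = v_{10}  so sig = [4:1]
  P = {2,5,7,9}:  v_{2} + v_{5} + v_{7} + v_{9} = v_{6}  so sig = [4:1]

Signatures (|P|; sorted positive RHS coefficients), sorted:
    |P|=2: 18 collections, coeffs (), (), (1), (1), (1,1), (1,1), (1,1), (1,1,1), (1,1,1), (1,1,1), (1,1,1), (1,1,2), (1,1,2), (1,1,2), (1,1,2), (1,2,3), (2,2), (3,3)
    |P|=3: 4 collections, coeffs (), (1), (1), (2)
    |P|=4: 2 collections, coeffs (1), (1)


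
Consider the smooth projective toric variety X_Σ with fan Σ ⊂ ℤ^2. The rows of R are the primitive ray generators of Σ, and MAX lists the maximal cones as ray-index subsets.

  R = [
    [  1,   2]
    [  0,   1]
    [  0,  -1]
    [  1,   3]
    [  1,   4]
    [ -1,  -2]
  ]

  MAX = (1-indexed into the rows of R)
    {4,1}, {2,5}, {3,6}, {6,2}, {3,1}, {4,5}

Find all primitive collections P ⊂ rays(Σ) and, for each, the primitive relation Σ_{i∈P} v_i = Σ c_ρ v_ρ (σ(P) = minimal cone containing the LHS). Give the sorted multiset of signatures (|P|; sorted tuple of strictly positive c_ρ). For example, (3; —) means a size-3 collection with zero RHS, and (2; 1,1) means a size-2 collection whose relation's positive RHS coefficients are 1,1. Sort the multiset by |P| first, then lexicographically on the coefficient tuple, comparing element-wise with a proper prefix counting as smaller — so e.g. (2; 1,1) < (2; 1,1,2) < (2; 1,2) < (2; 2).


9 minimal non-faces of Δ(Σ) (on 6 rays):

  {1,6}:  v_{1} + v_{6} = 0  ⇒ sig = (2; —)
  {2,3}:  v_{2} + v_{3} = 0  ⇒ sig = (2; —)
  {1,2}:  v_{1} + v_{2} = v_{4}  ⇒ sig = (2; 1)
  {2,4}:  v_{2} + v_{4} = v_{5}  ⇒ sig = (2; 1)
  {3,4}:  v_{3} + v_{4} = v_{1}  ⇒ sig = (2; 1)
  {3,5}:  v_{3} + v_{5} = v_{4}  ⇒ sig = (2; 1)
  {4,6}:  v_{4} + v_{6} = v_{2}  ⇒ sig = (2; 1)
  {1,5}:  v_{1} + v_{5} = 2·v_{4}  ⇒ sig = (2; 2)
  {5,6}:  v_{5} + v_{6} = 2·v_{2}  ⇒ sig = (2; 2)

Signatures (|P|; sorted positive RHS coefficients), sorted:
[(2; —), (2; —), (2; 1), (2; 1), (2; 1), (2; 1), (2; 1), (2; 2), (2; 2)]


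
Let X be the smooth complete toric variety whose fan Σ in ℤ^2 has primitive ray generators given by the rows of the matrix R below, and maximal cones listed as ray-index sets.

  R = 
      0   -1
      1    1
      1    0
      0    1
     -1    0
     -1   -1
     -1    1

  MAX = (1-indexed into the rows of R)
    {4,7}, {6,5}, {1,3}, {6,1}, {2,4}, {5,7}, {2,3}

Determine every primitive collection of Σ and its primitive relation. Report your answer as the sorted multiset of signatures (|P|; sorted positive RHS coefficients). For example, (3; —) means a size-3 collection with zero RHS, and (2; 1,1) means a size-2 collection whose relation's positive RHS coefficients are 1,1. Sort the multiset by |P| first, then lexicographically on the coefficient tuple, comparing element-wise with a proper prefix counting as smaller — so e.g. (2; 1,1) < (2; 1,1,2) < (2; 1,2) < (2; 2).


Σ has 14 primitive collections:

  • {1,4}:  v_{1} + v_{4} = 0  ⟹  sig = (2; —)
  • {2,6}:  v_{2} + v_{6} = 0  ⟹  sig = (2; —)
  • {3,5}:  v_{3} + v_{5} = 0  ⟹  sig = (2; —)
  • {1,2}:  v_{1} + v_{2} = v_{3}  ⟹  sig = (2; 1)
  • {1,5}:  v_{1} + v_{5} = v_{6}  ⟹  sig = (2; 1)
  • {1,7}:  v_{1} + v_{7} = v_{5}  ⟹  sig = (2; 1)
  • {2,5}:  v_{2} + v_{5} = v_{4}  ⟹  sig = (2; 1)
  • {3,4}:  v_{3} + v_{4} = v_{2}  ⟹  sig = (2; 1)
  • {3,6}:  v_{3} + v_{6} = v_{1}  ⟹  sig = (2; 1)
  • {3,7}:  v_{3} + v_{7} = v_{4}  ⟹  sig = (2; 1)
  • {4,5}:  v_{4} + v_{5} = v_{7}  ⟹  sig = (2; 1)
  • {4,6}:  v_{4} + v_{6} = v_{5}  ⟹  sig = (2; 1)
  • {2,7}:  v_{2} + v_{7} = 2·v_{4}  ⟹  sig = (2; 2)
  • {6,7}:  v_{6} + v_{7} = 2·v_{5}  ⟹  sig = (2; 2)

so the primitive-relation signature multiset is
[(2; —), (2; —), (2; —), (2; 1), (2; 1), (2; 1), (2; 1), (2; 1), (2; 1), (2; 1), (2; 1), (2; 1), (2; 2), (2; 2)]


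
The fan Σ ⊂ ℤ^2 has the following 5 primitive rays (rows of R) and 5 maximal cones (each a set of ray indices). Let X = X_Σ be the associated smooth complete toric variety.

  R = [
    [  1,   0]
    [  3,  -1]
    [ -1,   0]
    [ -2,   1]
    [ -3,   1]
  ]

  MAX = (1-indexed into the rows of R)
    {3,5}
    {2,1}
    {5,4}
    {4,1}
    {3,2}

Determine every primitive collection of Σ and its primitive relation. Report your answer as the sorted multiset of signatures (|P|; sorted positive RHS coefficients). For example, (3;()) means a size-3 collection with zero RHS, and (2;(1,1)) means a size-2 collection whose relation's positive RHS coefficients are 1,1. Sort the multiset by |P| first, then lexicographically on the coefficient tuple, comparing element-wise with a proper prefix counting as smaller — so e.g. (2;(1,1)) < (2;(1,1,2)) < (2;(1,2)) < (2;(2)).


Δ(Σ) — 5 vertices, 5 min non-faces:

  P={1,3}:  v_{1} + v_{3} = 0 — sig = (2;())
  P={2,5}:  v_{2} + v_{5} = 0 — sig = (2;())
  P={1,5}:  v_{1} + v_{5} = v_{4} — sig = (2;(1))
  P={2,4}:  v_{2} + v_{4} = v_{1} — sig = (2;(1))
  P={3,4}:  v_{3} + v_{4} = v_{5} — sig = (2;(1))

so the primitive-relation signature multiset is
[(2;()), (2;()), (2;(1)), (2;(1)), (2;(1))]


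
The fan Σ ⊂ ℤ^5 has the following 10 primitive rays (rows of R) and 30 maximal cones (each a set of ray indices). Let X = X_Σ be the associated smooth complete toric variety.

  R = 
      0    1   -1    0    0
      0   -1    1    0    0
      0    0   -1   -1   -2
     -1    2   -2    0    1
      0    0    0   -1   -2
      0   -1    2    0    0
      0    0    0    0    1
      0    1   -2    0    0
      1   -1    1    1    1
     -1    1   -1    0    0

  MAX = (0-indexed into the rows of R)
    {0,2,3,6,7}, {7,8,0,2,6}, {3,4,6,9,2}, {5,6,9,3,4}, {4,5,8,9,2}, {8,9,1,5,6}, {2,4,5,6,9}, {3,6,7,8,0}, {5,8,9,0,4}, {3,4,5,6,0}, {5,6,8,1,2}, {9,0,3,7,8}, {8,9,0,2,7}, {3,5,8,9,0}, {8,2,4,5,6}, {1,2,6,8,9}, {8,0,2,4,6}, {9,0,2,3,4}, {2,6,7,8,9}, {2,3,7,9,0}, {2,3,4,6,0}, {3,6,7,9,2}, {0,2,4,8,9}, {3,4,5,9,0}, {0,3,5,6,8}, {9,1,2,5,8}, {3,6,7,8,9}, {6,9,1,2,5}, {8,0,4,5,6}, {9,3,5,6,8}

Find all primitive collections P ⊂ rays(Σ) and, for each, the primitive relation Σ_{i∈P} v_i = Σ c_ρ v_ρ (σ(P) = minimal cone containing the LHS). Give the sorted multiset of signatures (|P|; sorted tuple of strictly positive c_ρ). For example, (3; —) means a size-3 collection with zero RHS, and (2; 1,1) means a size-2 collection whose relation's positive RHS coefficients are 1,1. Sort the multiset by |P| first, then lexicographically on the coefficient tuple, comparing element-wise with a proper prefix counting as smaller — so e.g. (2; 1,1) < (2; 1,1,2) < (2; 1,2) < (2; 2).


Minimal non-faces — 13 found among 10 rays, 30 max cones:

  P={0,1}:  v_{0} + v_{1} = 0 — sig = (2; —)
  P={5,7}:  v_{5} + v_{7} = 0 — sig = (2; —)
  P={1,3}:  v_{1} + v_{3} = v_{6} + v_{9} — sig = (2; 1,1)
  P={1,4}:  v_{1} + v_{4} = v_{2} + v_{5} — sig = (2; 1,1)
  P={4,7}:  v_{4} + v_{7} = v_{0} + v_{2} — sig = (2; 1,1)
  P={1,7}:  v_{1} + v_{7} = v_{2} + v_{6} + v_{8} + v_{9} — sig = (2; 1,1,1,1)
  P={0,2,5}:  v_{0} + v_{2} + v_{5} = v_{4} — sig = (3; 1)
  P={0,6,9}:  v_{0} + v_{6} + v_{9} = v_{3} — sig = (3; 1)
  P={2,3,8}:  v_{2} + v_{3} + v_{8} = v_{7} — sig = (3; 1)
  P={3,4,8}:  v_{3} + v_{4} + v_{8} = v_{0} — sig = (3; 1)
  P={2,3,5}:  v_{2} + v_{3} + v_{5} = v_{4} + v_{6} + v_{9} — sig = (3; 1,1,1)
  P={4,6,8,9}:  v_{4} + v_{6} + v_{8} + v_{9} = 0 — sig = (4; —)
  P={2,5,6,8,9}:  v_{2} + v_{5} + v_{6} + v_{8} + v_{9} = v_{1} — sig = (5; 1)

so the primitive-relation signature multiset is
[(2; —), (2; —), (2; 1,1), (2; 1,1), (2; 1,1), (2; 1,1,1,1), (3; 1), (3; 1), (3; 1), (3; 1), (3; 1,1,1), (4; —), (5; 1)]


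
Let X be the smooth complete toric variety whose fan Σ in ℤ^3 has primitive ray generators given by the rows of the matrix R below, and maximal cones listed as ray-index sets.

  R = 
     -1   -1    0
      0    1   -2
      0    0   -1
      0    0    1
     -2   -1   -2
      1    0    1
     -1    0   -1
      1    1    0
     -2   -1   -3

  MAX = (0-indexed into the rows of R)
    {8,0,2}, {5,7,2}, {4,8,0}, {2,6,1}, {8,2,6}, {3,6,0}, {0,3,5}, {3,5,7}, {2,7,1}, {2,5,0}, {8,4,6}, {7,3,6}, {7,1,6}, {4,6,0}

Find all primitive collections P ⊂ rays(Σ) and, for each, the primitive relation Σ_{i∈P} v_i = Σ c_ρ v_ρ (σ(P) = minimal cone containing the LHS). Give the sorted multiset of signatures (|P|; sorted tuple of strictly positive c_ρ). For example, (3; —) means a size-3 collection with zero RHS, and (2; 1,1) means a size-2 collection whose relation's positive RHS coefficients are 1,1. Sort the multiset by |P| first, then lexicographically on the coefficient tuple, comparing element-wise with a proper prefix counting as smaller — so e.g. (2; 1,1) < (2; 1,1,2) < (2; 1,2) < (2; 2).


18 minimal non-faces of Δ(Σ) (on 9 rays):

  {0,7}:  v_{0} + v_{7} = 0 — sig = (2; —)
  {2,3}:  v_{2} + v_{3} = 0 — sig = (2; —)
  {5,6}:  v_{5} + v_{6} = 0 — sig = (2; —)
  {2,4}:  v_{2} + v_{4} = v_{8} — sig = (2; 1)
  {3,8}:  v_{3} + v_{8} = v_{4} — sig = (2; 1)
  {0,1}:  v_{0} + v_{1} = v_{2} + v_{6} — sig = (2; 1,1)
  {1,3}:  v_{1} + v_{3} = v_{6} + v_{7} — sig = (2; 1,1)
  {1,5}:  v_{1} + v_{5} = v_{2} + v_{7} — sig = (2; 1,1)
  {3,4}:  v_{3} + v_{4} = v_{0} + v_{6} — sig = (2; 1,1)
  {4,5}:  v_{4} + v_{5} = v_{0} + v_{2} — sig = (2; 1,1)
  {4,7}:  v_{4} + v_{7} = v_{2} + v_{6} — sig = (2; 1,1)
  {5,8}:  v_{5} + v_{8} = v_{0} + 2·v_{2} — sig = (2; 1,2)
  {7,8}:  v_{7} + v_{8} = 2·v_{2} + v_{6} — sig = (2; 1,2)
  {1,4}:  v_{1} + v_{4} = 2·v_{2} + 2·v_{6} — sig = (2; 2,2)
  {1,8}:  v_{1} + v_{8} = 3·v_{2} + 2·v_{6} — sig = (2; 2,3)
  {0,2,6}:  v_{0} + v_{2} + v_{6} = v_{4} — sig = (3; 1)
  {2,6,7}:  v_{2} + v_{6} + v_{7} = v_{1} — sig = (3; 1)
  {0,6,8}:  v_{0} + v_{6} + v_{8} = 2·v_{4} — sig = (3; 2)

Sorted signature multiset PRS(X):
[(2; —), (2; —), (2; —), (2; 1), (2; 1), (2; 1,1), (2; 1,1), (2; 1,1), (2; 1,1), (2; 1,1), (2; 1,1), (2; 1,2), (2; 1,2), (2; 2,2), (2; 2,3), (3; 1), (3; 1), (3; 2)]
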